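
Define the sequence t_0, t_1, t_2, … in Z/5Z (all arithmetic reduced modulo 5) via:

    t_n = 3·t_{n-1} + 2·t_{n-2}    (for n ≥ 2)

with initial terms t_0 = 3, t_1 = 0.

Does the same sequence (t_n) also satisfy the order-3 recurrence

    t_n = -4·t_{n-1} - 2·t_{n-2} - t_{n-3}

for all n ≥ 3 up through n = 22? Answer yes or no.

Terms t_0..t_22: 3, 0, 1, 3, 1, 4, 4, 0, 3, 4, 3, 2, 2, 0, 4, 2, 4, 1, 1, 0, 2, 1, 2
n=3: candidate gives 3, actual t_3 = 3 ✓
n=4: candidate gives 1, actual t_4 = 1 ✓
n=5: candidate gives 4, actual t_5 = 4 ✓
n=6: candidate gives 4, actual t_6 = 4 ✓
n=7: candidate gives 0, actual t_7 = 0 ✓
n=8: candidate gives 3, actual t_8 = 3 ✓
n=9: candidate gives 4, actual t_9 = 4 ✓
n=10: candidate gives 3, actual t_10 = 3 ✓
n=11: candidate gives 2, actual t_11 = 2 ✓
n=12: candidate gives 2, actual t_12 = 2 ✓
n=13: candidate gives 0, actual t_13 = 0 ✓
n=14: candidate gives 4, actual t_14 = 4 ✓
n=15: candidate gives 2, actual t_15 = 2 ✓
n=16: candidate gives 4, actual t_16 = 4 ✓
n=17: candidate gives 1, actual t_17 = 1 ✓
n=18: candidate gives 1, actual t_18 = 1 ✓
n=19: candidate gives 0, actual t_19 = 0 ✓
n=20: candidate gives 2, actual t_20 = 2 ✓
n=21: candidate gives 1, actual t_21 = 1 ✓
n=22: candidate gives 2, actual t_22 = 2 ✓

yes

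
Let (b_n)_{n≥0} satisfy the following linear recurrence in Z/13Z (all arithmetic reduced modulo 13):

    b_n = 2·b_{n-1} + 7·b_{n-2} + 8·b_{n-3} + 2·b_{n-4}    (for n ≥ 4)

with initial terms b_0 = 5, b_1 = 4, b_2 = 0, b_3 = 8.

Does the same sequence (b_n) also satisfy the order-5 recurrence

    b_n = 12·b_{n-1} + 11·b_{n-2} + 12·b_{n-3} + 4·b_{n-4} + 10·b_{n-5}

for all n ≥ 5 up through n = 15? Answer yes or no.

Terms b_0..b_15: 5, 4, 0, 8, 6, 11, 11, 7, 9, 8, 1, 1, 0, 5, 7, 12
n=5: candidate gives 5, actual b_5 = 11 ✗

no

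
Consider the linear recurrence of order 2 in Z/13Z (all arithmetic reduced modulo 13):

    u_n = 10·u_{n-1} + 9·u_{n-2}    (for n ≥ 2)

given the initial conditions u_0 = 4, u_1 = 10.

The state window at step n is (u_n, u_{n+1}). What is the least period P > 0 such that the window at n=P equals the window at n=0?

n=0: window = (4, 10)
n=1: window = (10, 6)
n=2: window = (6, 7)
n=3: window = (7, 7)
n=4: window = (7, 3)
n=5: window = (3, 2)
n=6: window = (2, 8)
n=7: window = (8, 7)
n=8: window = (7, 12)
n=9: window = (12, 1)
n=10: window = (1, 1)
n=11: window = (1, 6)
n=12: window = (6, 4)
n=13: window = (4, 3)
n=14: window = (3, 1)
n=15: window = (1, 11)
n=16: window = (11, 2)
n=17: window = (2, 2)
n=18: window = (2, 12)
n=19: window = (12, 8)
n=20: window = (8, 6)
n=21: window = (6, 2)
n=22: window = (2, 9)
n=23: window = (9, 4)
n=24: window = (4, 4)
n=25: window = (4, 11)
n=26: window = (11, 3)
n=27: window = (3, 12)
n=28: window = (12, 4)
n=29: window = (4, 5)
n=30: window = (5, 8)
n=31: window = (8, 8)
n=32: window = (8, 9)
n=33: window = (9, 6)
n=34: window = (6, 11)
n=35: window = (11, 8)
n=36: window = (8, 10)
n=37: window = (10, 3)
n=38: window = (3, 3)
n=39: window = (3, 5)
n=40: window = (5, 12)
…
n=82: window = (8, 1)
n=83: window = (1, 4)
n=84: window = (4, 10)
window at n=84 equals window at n=0 → period = 84

84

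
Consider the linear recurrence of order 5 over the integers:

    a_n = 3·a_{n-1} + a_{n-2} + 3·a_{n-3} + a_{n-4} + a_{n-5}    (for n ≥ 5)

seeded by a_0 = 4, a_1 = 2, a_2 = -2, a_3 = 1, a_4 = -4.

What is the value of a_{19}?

a_5 = 3·-4 + 1·1 + 3·-2 + 1·2 + 1·4 = -11
a_6 = 3·-11 + 1·-4 + 3·1 + 1·-2 + 1·2 = -34
a_7 = 3·-34 + 1·-11 + 3·-4 + 1·1 + 1·-2 = -126
a_8 = 3·-126 + 1·-34 + 3·-11 + 1·-4 + 1·1 = -448
a_9 = 3·-448 + 1·-126 + 3·-34 + 1·-11 + 1·-4 = -1587
a_10 = 3·-1587 + 1·-448 + 3·-126 + 1·-34 + 1·-11 = -5632
a_11 = 3·-5632 + 1·-1587 + 3·-448 + 1·-126 + 1·-34 = -19987
a_12 = 3·-19987 + 1·-5632 + 3·-1587 + 1·-448 + 1·-126 = -70928
a_13 = 3·-70928 + 1·-19987 + 3·-5632 + 1·-1587 + 1·-448 = -251702
a_14 = 3·-251702 + 1·-70928 + 3·-19987 + 1·-5632 + 1·-1587 = -893214
a_15 = 3·-893214 + 1·-251702 + 3·-70928 + 1·-19987 + 1·-5632 = -3169747
a_16 = 3·-3169747 + 1·-893214 + 3·-251702 + 1·-70928 + 1·-19987 = -11248476
a_17 = 3·-11248476 + 1·-3169747 + 3·-893214 + 1·-251702 + 1·-70928 = -39917447
a_18 = 3·-39917447 + 1·-11248476 + 3·-3169747 + 1·-893214 + 1·-251702 = -141654974
a_19 = 3·-141654974 + 1·-39917447 + 3·-11248476 + 1·-3169747 + 1·-893214 = -502690758

-502690758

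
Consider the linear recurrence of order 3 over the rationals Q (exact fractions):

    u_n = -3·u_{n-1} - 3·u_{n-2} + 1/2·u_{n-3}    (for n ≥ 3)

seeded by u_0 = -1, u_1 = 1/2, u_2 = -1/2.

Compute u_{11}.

2893/8

u_3 = -3·-1/2 + -3·1/2 + 1/2·-1 = -1/2
u_4 = -3·-1/2 + -3·-1/2 + 1/2·1/2 = 13/4
u_5 = -3·13/4 + -3·-1/2 + 1/2·-1/2 = -17/2
u_6 = -3·-17/2 + -3·13/4 + 1/2·-1/2 = 31/2
u_7 = -3·31/2 + -3·-17/2 + 1/2·13/4 = -155/8
u_8 = -3·-155/8 + -3·31/2 + 1/2·-17/2 = 59/8
u_9 = -3·59/8 + -3·-155/8 + 1/2·31/2 = 175/4
u_10 = -3·175/4 + -3·59/8 + 1/2·-155/8 = -2609/16
u_11 = -3·-2609/16 + -3·175/4 + 1/2·59/8 = 2893/8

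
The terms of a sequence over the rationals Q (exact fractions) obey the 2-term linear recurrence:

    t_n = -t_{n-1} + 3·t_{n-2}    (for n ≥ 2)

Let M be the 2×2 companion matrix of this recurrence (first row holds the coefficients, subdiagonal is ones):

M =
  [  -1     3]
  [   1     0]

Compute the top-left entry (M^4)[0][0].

19

(M^4)[0][0] is the top entry after applying M 4 times to the unit state (1, 0). Equivalently it is h_{5} for the auxiliary sequence (h_n) obeying the same recurrence with h_1 = 1 and h_i = 0 for 0 ≤ i < 1:
h_2 = -1·1 + 3·0 = -1
h_3 = -1·-1 + 3·1 = 4
h_4 = -1·4 + 3·-1 = -7
h_5 = -1·-7 + 3·4 = 19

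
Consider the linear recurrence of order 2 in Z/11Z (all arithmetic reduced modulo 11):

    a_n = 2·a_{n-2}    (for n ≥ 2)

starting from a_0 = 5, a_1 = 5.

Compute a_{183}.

10

a_2 = 0·5 + 2·5 = 10
a_3 = 0·10 + 2·5 = 10
a_4 = 0·10 + 2·10 = 9
a_5 = 0·9 + 2·10 = 9
a_6 = 0·9 + 2·9 = 7
a_7 = 0·7 + 2·9 = 7
a_8 = 0·7 + 2·7 = 3
a_9 = 0·3 + 2·7 = 3
a_10 = 0·3 + 2·3 = 6
a_11 = 0·6 + 2·3 = 6
a_12 = 0·6 + 2·6 = 1
a_13 = 0·1 + 2·6 = 1
a_14 = 0·1 + 2·1 = 2
a_15 = 0·2 + 2·1 = 2
a_16 = 0·2 + 2·2 = 4
a_17 = 0·4 + 2·2 = 4
a_18 = 0·4 + 2·4 = 8
a_19 = 0·8 + 2·4 = 8
a_20 = 0·8 + 2·8 = 5
a_21 = 0·5 + 2·8 = 5
(a_20, a_21) = (5, 5) = (a_0, a_1), so the sequence has period 20.
183 ≡ 3 (mod 20), hence a_183 = a_3 = 10.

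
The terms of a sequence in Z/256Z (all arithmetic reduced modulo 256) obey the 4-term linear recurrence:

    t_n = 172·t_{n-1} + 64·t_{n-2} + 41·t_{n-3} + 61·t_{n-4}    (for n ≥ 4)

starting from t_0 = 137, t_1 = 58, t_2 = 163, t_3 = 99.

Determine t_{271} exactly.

222

t_4 = 172·99 + 64·163 + 41·58 + 61·137 = 51
t_5 = 172·51 + 64·99 + 41·163 + 61·58 = 241
t_6 = 172·241 + 64·51 + 41·99 + 61·163 = 94
t_7 = 172·94 + 64·241 + 41·51 + 61·99 = 42
t_8 = 172·42 + 64·94 + 41·241 + 61·51 = 120
t_9 = 172·120 + 64·42 + 41·94 + 61·241 = 155
Continuing the recurrence:
  t_10 = 68;  t_11 = 170;  t_12 = 163;  t_13 = 215;  t_14 = 162;  t_15 = 53
  t_16 = 98;  t_17 = 69;  t_18 = 243;  t_19 = 215;  t_20 = 155;  t_21 = 64
  t_22 = 22;  t_23 = 214;  t_24 = 119;  t_25 = 58;  t_26 = 60;  t_27 = 221
  t_28 = 33;  t_29 = 218;  t_30 = 105;  t_31 = 254;  t_32 = 175;  t_33 = 215
  t_34 = 231;  t_35 = 129;  t_36 = 142;  t_37 = 226;  t_38 = 12;  t_39 = 11
  t_40 = 108;  t_41 = 22;  t_42 = 103;  t_43 = 159;  t_44 = 214;  t_45 = 69
  t_46 = 222;  t_47 = 145;  t_48 = 247;  t_49 = 51;  t_50 = 35;  t_51 = 96
  t_52 = 70;  t_53 = 202;  t_54 = 239;  t_55 = 42;  t_56 = 0;  t_57 = 233
  t_58 = 57;  t_59 = 142;  t_60 = 249;  t_61 = 114;  t_62 = 43;  t_63 = 27
  t_64 = 123;  t_65 = 113;  t_66 = 62;  t_67 = 10;  t_68 = 160;  t_69 = 219
  t_70 = 132;  t_71 = 114;  t_72 = 203;  t_73 = 55;  t_74 = 106;  t_75 = 165
  t_76 = 138;  t_77 = 13;  t_78 = 235;  t_79 = 143;  t_80 = 203;  t_81 = 224
  t_82 = 38;  t_83 = 30;  t_84 = 231;  t_85 = 42;  t_86 = 212;  t_87 = 21
  t_88 = 225;  t_89 = 98;  t_90 = 249;  t_91 = 214;  t_92 = 87;  t_93 = 47
  t_94 = 239;  t_95 = 65;  t_96 = 174;  t_97 = 162;  t_98 = 180;  t_99 = 203
  t_100 = 204;  t_101 = 62;  t_102 = 15;  t_103 = 159;  t_104 = 30;  t_105 = 21
  t_106 = 166;  t_107 = 121;  t_108 = 79;  t_109 = 235;  t_110 = 147;  t_111 = 0
  t_112 = 54;  t_113 = 210;  t_114 = 159;  t_115 = 250;  t_116 = 56;  t_117 = 161
  t_118 = 25;  t_119 = 150;  t_120 = 41;  t_121 = 106;  t_122 = 115;  t_123 = 19
  t_124 = 67;  t_125 = 113;  t_126 = 30;  t_127 = 170;  t_128 = 200;  t_129 = 155
  t_130 = 132;  t_131 = 250;  t_132 = 115;  t_133 = 215;  t_134 = 178;  t_135 = 85
  t_136 = 114;  t_137 = 149;  t_138 = 163;  t_139 = 71;  t_140 = 123;  t_141 = 0
  t_142 = 246;  t_143 = 230;  t_144 = 87;  t_145 = 90;  t_146 = 172;  t_147 = 205
  t_148 = 225;  t_149 = 106;  t_150 = 73;  t_151 = 110;  t_152 = 191;  t_153 = 199
  t_154 = 119;  t_155 = 129;  t_156 = 206;  t_157 = 34;  t_158 = 92;  t_159 = 11
  t_160 = 236;  t_161 = 38;  t_162 = 55;  t_163 = 223;  t_164 = 230;  t_165 = 37
  t_166 = 46;  t_167 = 33;  t_168 = 103;  t_169 = 163;  t_170 = 131;  t_171 = 32
  t_172 = 230;  t_173 = 90;  t_174 = 79;  t_175 = 10;  t_176 = 176;  t_177 = 217
  t_178 = 57;  t_179 = 30;  t_180 = 25;  t_181 = 34;  t_182 = 123;  t_183 = 75
  t_184 = 139;  t_185 = 241;  t_186 = 254;  t_187 = 10;  t_188 = 240;  t_189 = 219
  t_190 = 68;  t_191 = 66;  t_192 = 155;  t_193 = 183;  t_194 = 122;  t_195 = 69
  t_196 = 26;  t_197 = 221;  t_198 = 27;  t_199 = 255;  t_200 = 171;  t_201 = 160
  t_202 = 134;  t_203 = 46;  t_204 = 199;  t_205 = 202;  t_206 = 196;  t_207 = 5
  t_208 = 33;  t_209 = 242;  t_210 = 89;  t_211 = 198;  t_212 = 231;  t_213 = 159
  t_214 = 127;  t_215 = 65;  t_216 = 238;  t_217 = 98;  t_218 = 4;  t_219 = 203
  t_220 = 204;  t_221 = 206;  t_222 = 223;  t_223 = 95;  t_224 = 46;  t_225 = 117
  t_226 = 118;  t_227 = 137;  t_228 = 63;  t_229 = 91;  t_230 = 243;  t_231 = 192
  t_232 = 86;  t_233 = 98;  t_234 = 255;  t_235 = 90;  t_236 = 104;  t_237 = 145
  t_238 = 153;  t_239 = 38;  t_240 = 201;  t_241 = 154;  t_242 = 67;  t_243 = 195
  t_244 = 83;  t_245 = 241;  t_246 = 222;  t_247 = 42;  t_248 = 24;  t_249 = 155
  t_250 = 196;  t_251 = 74;  t_252 = 67;  t_253 = 215;  t_254 = 194;  t_255 = 117
  t_256 = 130;  t_257 = 229;  t_258 = 83;  t_259 = 183;  t_260 = 91;  t_261 = 192
  t_262 = 214;  t_263 = 246;  t_264 = 55;  t_265 = 122;  t_266 = 28;  t_267 = 189
  t_268 = 161;  t_269 = 250
t_270 = 172·250 + 64·161 + 41·189 + 61·28 = 41
t_271 = 172·41 + 64·250 + 41·161 + 61·189 = 222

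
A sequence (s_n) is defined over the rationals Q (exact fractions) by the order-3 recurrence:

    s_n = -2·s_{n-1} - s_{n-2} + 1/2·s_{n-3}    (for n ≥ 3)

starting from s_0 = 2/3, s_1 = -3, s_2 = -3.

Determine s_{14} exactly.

s_3 = -2·-3 + -1·-3 + 1/2·2/3 = 28/3
s_4 = -2·28/3 + -1·-3 + 1/2·-3 = -103/6
s_5 = -2·-103/6 + -1·28/3 + 1/2·-3 = 47/2
s_6 = -2·47/2 + -1·-103/6 + 1/2·28/3 = -151/6
s_7 = -2·-151/6 + -1·47/2 + 1/2·-103/6 = 73/4
s_8 = -2·73/4 + -1·-151/6 + 1/2·47/2 = 5/12
s_9 = -2·5/12 + -1·73/4 + 1/2·-151/6 = -95/3
s_10 = -2·-95/3 + -1·5/12 + 1/2·73/4 = 1729/24
s_11 = -2·1729/24 + -1·-95/3 + 1/2·5/12 = -2693/24
s_12 = -2·-2693/24 + -1·1729/24 + 1/2·-95/3 = 3277/24
s_13 = -2·3277/24 + -1·-2693/24 + 1/2·1729/24 = -5993/48
s_14 = -2·-5993/48 + -1·3277/24 + 1/2·-2693/24 = 913/16

913/16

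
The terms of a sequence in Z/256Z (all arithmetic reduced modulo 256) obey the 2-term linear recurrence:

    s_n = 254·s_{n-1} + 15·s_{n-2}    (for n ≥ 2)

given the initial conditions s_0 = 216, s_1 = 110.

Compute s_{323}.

90

s_2 = 254·110 + 15·216 = 204
s_3 = 254·204 + 15·110 = 218
s_4 = 254·218 + 15·204 = 64
s_5 = 254·64 + 15·218 = 70
s_6 = 254·70 + 15·64 = 52
s_7 = 254·52 + 15·70 = 178
s_8 = 254·178 + 15·52 = 168
s_9 = 254·168 + 15·178 = 30
s_10 = 254·30 + 15·168 = 156
s_11 = 254·156 + 15·30 = 138
s_12 = 254·138 + 15·156 = 16
s_13 = 254·16 + 15·138 = 246
s_14 = 254·246 + 15·16 = 4
s_15 = 254·4 + 15·246 = 98
s_16 = 254·98 + 15·4 = 120
s_17 = 254·120 + 15·98 = 206
s_18 = 254·206 + 15·120 = 108
s_19 = 254·108 + 15·206 = 58
s_20 = 254·58 + 15·108 = 224
s_21 = 254·224 + 15·58 = 166
s_22 = 254·166 + 15·224 = 212
s_23 = 254·212 + 15·166 = 18
s_24 = 254·18 + 15·212 = 72
s_25 = 254·72 + 15·18 = 126
s_26 = 254·126 + 15·72 = 60
s_27 = 254·60 + 15·126 = 234
s_28 = 254·234 + 15·60 = 176
s_29 = 254·176 + 15·234 = 86
s_30 = 254·86 + 15·176 = 164
s_31 = 254·164 + 15·86 = 194
s_32 = 254·194 + 15·164 = 24
s_33 = 254·24 + 15·194 = 46
s_34 = 254·46 + 15·24 = 12
s_35 = 254·12 + 15·46 = 154
s_36 = 254·154 + 15·12 = 128
s_37 = 254·128 + 15·154 = 6
s_38 = 254·6 + 15·128 = 116
s_39 = 254·116 + 15·6 = 114
s_40 = 254·114 + 15·116 = 232
s_41 = 254·232 + 15·114 = 222
s_42 = 254·222 + 15·232 = 220
s_43 = 254·220 + 15·222 = 74
s_44 = 254·74 + 15·220 = 80
s_45 = 254·80 + 15·74 = 182
s_46 = 254·182 + 15·80 = 68
s_47 = 254·68 + 15·182 = 34
s_48 = 254·34 + 15·68 = 184
s_49 = 254·184 + 15·34 = 142
s_50 = 254·142 + 15·184 = 172
s_51 = 254·172 + 15·142 = 250
s_52 = 254·250 + 15·172 = 32
s_53 = 254·32 + 15·250 = 102
s_54 = 254·102 + 15·32 = 20
s_55 = 254·20 + 15·102 = 210
s_56 = 254·210 + 15·20 = 136
s_57 = 254·136 + 15·210 = 62
s_58 = 254·62 + 15·136 = 124
s_59 = 254·124 + 15·62 = 170
s_60 = 254·170 + 15·124 = 240
s_61 = 254·240 + 15·170 = 22
s_62 = 254·22 + 15·240 = 228
s_63 = 254·228 + 15·22 = 130
s_64 = 254·130 + 15·228 = 88
s_65 = 254·88 + 15·130 = 238
s_66 = 254·238 + 15·88 = 76
s_67 = 254·76 + 15·238 = 90
s_68 = 254·90 + 15·76 = 192
s_69 = 254·192 + 15·90 = 198
s_70 = 254·198 + 15·192 = 180
s_71 = 254·180 + 15·198 = 50
s_72 = 254·50 + 15·180 = 40
s_73 = 254·40 + 15·50 = 158
s_74 = 254·158 + 15·40 = 28
s_75 = 254·28 + 15·158 = 10
s_76 = 254·10 + 15·28 = 144
s_77 = 254·144 + 15·10 = 118
s_78 = 254·118 + 15·144 = 132
s_79 = 254·132 + 15·118 = 226
s_80 = 254·226 + 15·132 = 248
s_81 = 254·248 + 15·226 = 78
s_82 = 254·78 + 15·248 = 236
s_83 = 254·236 + 15·78 = 186
s_84 = 254·186 + 15·236 = 96
s_85 = 254·96 + 15·186 = 38
s_86 = 254·38 + 15·96 = 84
s_87 = 254·84 + 15·38 = 146
s_88 = 254·146 + 15·84 = 200
s_89 = 254·200 + 15·146 = 254
s_90 = 254·254 + 15·200 = 188
s_91 = 254·188 + 15·254 = 106
s_92 = 254·106 + 15·188 = 48
s_93 = 254·48 + 15·106 = 214
s_94 = 254·214 + 15·48 = 36
s_95 = 254·36 + 15·214 = 66
s_96 = 254·66 + 15·36 = 152
s_97 = 254·152 + 15·66 = 174
s_98 = 254·174 + 15·152 = 140
s_99 = 254·140 + 15·174 = 26
s_100 = 254·26 + 15·140 = 0
s_101 = 254·0 + 15·26 = 134
s_102 = 254·134 + 15·0 = 244
s_103 = 254·244 + 15·134 = 242
s_104 = 254·242 + 15·244 = 104
s_105 = 254·104 + 15·242 = 94
s_106 = 254·94 + 15·104 = 92
s_107 = 254·92 + 15·94 = 202
s_108 = 254·202 + 15·92 = 208
s_109 = 254·208 + 15·202 = 54
s_110 = 254·54 + 15·208 = 196
s_111 = 254·196 + 15·54 = 162
s_112 = 254·162 + 15·196 = 56
s_113 = 254·56 + 15·162 = 14
s_114 = 254·14 + 15·56 = 44
s_115 = 254·44 + 15·14 = 122
s_116 = 254·122 + 15·44 = 160
s_117 = 254·160 + 15·122 = 230
s_118 = 254·230 + 15·160 = 148
s_119 = 254·148 + 15·230 = 82
s_120 = 254·82 + 15·148 = 8
s_121 = 254·8 + 15·82 = 190
s_122 = 254·190 + 15·8 = 252
s_123 = 254·252 + 15·190 = 42
s_124 = 254·42 + 15·252 = 112
s_125 = 254·112 + 15·42 = 150
s_126 = 254·150 + 15·112 = 100
s_127 = 254·100 + 15·150 = 2
s_128 = 254·2 + 15·100 = 216
s_129 = 254·216 + 15·2 = 110
(s_128, s_129) = (216, 110) = (s_0, s_1), so the sequence has period 128.
323 ≡ 67 (mod 128), hence s_323 = s_67 = 90.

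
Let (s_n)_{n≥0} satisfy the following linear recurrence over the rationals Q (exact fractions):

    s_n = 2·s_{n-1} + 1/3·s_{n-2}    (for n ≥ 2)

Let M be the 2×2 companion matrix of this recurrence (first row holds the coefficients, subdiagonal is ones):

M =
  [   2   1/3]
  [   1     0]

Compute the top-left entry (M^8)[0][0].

35113/81

(M^8)[0][0] is the top entry after applying M 8 times to the unit state (1, 0). Equivalently it is h_{9} for the auxiliary sequence (h_n) obeying the same recurrence with h_1 = 1 and h_i = 0 for 0 ≤ i < 1:
h_2 = 2·1 + 1/3·0 = 2
h_3 = 2·2 + 1/3·1 = 13/3
h_4 = 2·13/3 + 1/3·2 = 28/3
h_5 = 2·28/3 + 1/3·13/3 = 181/9
h_6 = 2·181/9 + 1/3·28/3 = 130/3
h_7 = 2·130/3 + 1/3·181/9 = 2521/27
h_8 = 2·2521/27 + 1/3·130/3 = 5432/27
h_9 = 2·5432/27 + 1/3·2521/27 = 35113/81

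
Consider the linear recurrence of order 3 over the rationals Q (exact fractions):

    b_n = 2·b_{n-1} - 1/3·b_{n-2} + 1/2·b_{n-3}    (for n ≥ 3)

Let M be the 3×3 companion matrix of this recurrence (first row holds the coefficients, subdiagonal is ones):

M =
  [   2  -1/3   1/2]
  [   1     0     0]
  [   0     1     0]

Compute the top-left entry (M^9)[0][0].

(M^9)[0][0] is the top entry after applying M 9 times to the unit state (1, 0, 0). Equivalently it is h_{11} for the auxiliary sequence (h_n) obeying the same recurrence with h_2 = 1 and h_i = 0 for 0 ≤ i < 2:
h_3 = 2·1 + -1/3·0 + 1/2·0 = 2
h_4 = 2·2 + -1/3·1 + 1/2·0 = 11/3
h_5 = 2·11/3 + -1/3·2 + 1/2·1 = 43/6
h_6 = 2·43/6 + -1/3·11/3 + 1/2·2 = 127/9
h_7 = 2·127/9 + -1/3·43/6 + 1/2·11/3 = 83/3
h_8 = 2·83/3 + -1/3·127/9 + 1/2·43/6 = 5855/108
h_9 = 2·5855/108 + -1/3·83/3 + 1/2·127/9 = 2869/27
h_10 = 2·2869/27 + -1/3·5855/108 + 1/2·83/3 = 67483/324
h_11 = 2·67483/324 + -1/3·2869/27 + 1/2·5855/108 = 264545/648

264545/648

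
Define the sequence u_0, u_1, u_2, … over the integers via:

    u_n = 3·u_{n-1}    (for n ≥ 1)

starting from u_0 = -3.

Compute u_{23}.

-282429536481

u_1 = 3·-3 = -9
u_2 = 3·-9 = -27
u_3 = 3·-27 = -81
u_4 = 3·-81 = -243
u_5 = 3·-243 = -729
u_6 = 3·-729 = -2187
u_7 = 3·-2187 = -6561
u_8 = 3·-6561 = -19683
u_9 = 3·-19683 = -59049
u_10 = 3·-59049 = -177147
u_11 = 3·-177147 = -531441
u_12 = 3·-531441 = -1594323
u_13 = 3·-1594323 = -4782969
u_14 = 3·-4782969 = -14348907
u_15 = 3·-14348907 = -43046721
u_16 = 3·-43046721 = -129140163
u_17 = 3·-129140163 = -387420489
u_18 = 3·-387420489 = -1162261467
u_19 = 3·-1162261467 = -3486784401
u_20 = 3·-3486784401 = -10460353203
u_21 = 3·-10460353203 = -31381059609
u_22 = 3·-31381059609 = -94143178827
u_23 = 3·-94143178827 = -282429536481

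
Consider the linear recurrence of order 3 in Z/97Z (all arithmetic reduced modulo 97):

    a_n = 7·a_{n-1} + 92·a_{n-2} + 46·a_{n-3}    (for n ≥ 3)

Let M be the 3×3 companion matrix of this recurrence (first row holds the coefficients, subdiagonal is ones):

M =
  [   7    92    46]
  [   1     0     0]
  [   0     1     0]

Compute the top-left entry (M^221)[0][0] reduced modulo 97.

(M^221)[0][0] is the top entry after applying M 221 times to the unit state (1, 0, 0). Equivalently it is h_{223} for the auxiliary sequence (h_n) obeying the same recurrence with h_2 = 1 and h_i = 0 for 0 ≤ i < 2:
h_3 = 7·1 + 92·0 + 46·0 = 7
h_4 = 7·7 + 92·1 + 46·0 = 44
h_5 = 7·44 + 92·7 + 46·1 = 28
h_6 = 7·28 + 92·44 + 46·7 = 7
h_7 = 7·7 + 92·28 + 46·44 = 90
h_8 = 7·90 + 92·7 + 46·28 = 40
Continuing the recurrence:
  h_9 = 55;  h_10 = 57;  h_11 = 24;  h_12 = 85;  h_13 = 90;  h_14 = 48
  h_15 = 13;  h_16 = 14;  h_17 = 10;  h_18 = 16;  h_19 = 27;  h_20 = 84
  h_21 = 25;  h_22 = 27;  h_23 = 48;  h_24 = 90;  h_25 = 80;  h_26 = 87
  h_27 = 81;  h_28 = 29;  h_29 = 17;  h_30 = 14;  h_31 = 86;  h_32 = 53
  h_33 = 3;  h_34 = 26;  h_35 = 83;  h_36 = 7;  h_37 = 54;  h_38 = 87
  h_39 = 79;  h_40 = 80;  h_41 = 93;  h_42 = 5;  h_43 = 49;  h_44 = 37
  h_45 = 50;  h_46 = 91;  h_47 = 52;  h_48 = 75;  h_49 = 86;  h_50 = 0
  h_51 = 13;  h_52 = 70;  h_53 = 37;  h_54 = 22;  h_55 = 85;  h_56 = 53
  h_57 = 85;  h_58 = 69;  h_59 = 71;  h_60 = 85;  h_61 = 19;  h_62 = 64
  h_63 = 92;  h_64 = 34;  h_65 = 6;  h_66 = 30;  h_67 = 95;  h_68 = 15
  h_69 = 40;  h_70 = 16;  h_71 = 20;  h_72 = 57;  h_73 = 65;  h_74 = 23
  h_75 = 33;  h_76 = 2;  h_77 = 34;  h_78 = 0;  h_79 = 19;  h_80 = 48
  h_81 = 47;  h_82 = 90;  h_83 = 81;  h_84 = 48;  h_85 = 94;  h_86 = 70
  h_87 = 94;  h_88 = 73;  h_89 = 60;  h_90 = 14;  h_91 = 52;  h_92 = 47
  h_93 = 34;  h_94 = 67;  h_95 = 36;  h_96 = 26;  h_97 = 77;  h_98 = 28
  h_99 = 37;  h_100 = 72;  h_101 = 55;  h_102 = 78;  h_103 = 91;  h_104 = 61
  h_105 = 68;  h_106 = 89;  h_107 = 82;  h_108 = 56;  h_109 = 2;  h_110 = 14
  h_111 = 45;  h_112 = 46;  h_113 = 62;  h_114 = 43;  h_115 = 70;  h_116 = 23
  h_117 = 43;  h_118 = 11;  h_119 = 47;  h_120 = 21;  h_121 = 30;  h_122 = 36
  h_123 = 1;  h_124 = 43;  h_125 = 12;  h_126 = 12;  h_127 = 62;  h_128 = 53
  h_129 = 31;  h_130 = 88;  h_131 = 86;  h_132 = 36;  h_133 = 87;  h_134 = 20
  h_135 = 3;  h_136 = 43;  h_137 = 42;  h_138 = 23;  h_139 = 86;  h_140 = 91
  h_141 = 4;  h_142 = 37;  h_143 = 60;  h_144 = 31;  h_145 = 67;  h_146 = 67
  h_147 = 8;  h_148 = 87;  h_149 = 62;  h_150 = 76;  h_151 = 53;  h_152 = 30
  h_153 = 46;  h_154 = 88;  h_155 = 20;  h_156 = 70;  h_157 = 73;  h_158 = 14
  h_159 = 43;  h_160 = 0;  h_161 = 41;  h_162 = 34;  h_163 = 33;  h_164 = 7
  h_165 = 90;  h_166 = 76;  h_167 = 16;  h_168 = 89;  h_169 = 62;  h_170 = 46
  h_171 = 32;  h_172 = 33;  h_173 = 53;  h_174 = 29;  h_175 = 1;  h_176 = 69
  h_177 = 66;  h_178 = 66;  h_179 = 8;  h_180 = 46;  h_181 = 20;  h_182 = 84
  h_183 = 82;  h_184 = 7;  h_185 = 11;  h_186 = 31;  h_187 = 96;  h_188 = 53
  h_189 = 56;  h_190 = 81;  h_191 = 9;  h_192 = 3;  h_193 = 16;  h_194 = 26
  h_195 = 46;  h_196 = 55;  h_197 = 90;  h_198 = 46;  h_199 = 74;  h_200 = 63
  h_201 = 53;  h_202 = 65;  h_203 = 81;  h_204 = 61;  h_205 = 5;  h_206 = 61
  h_207 = 7;  h_208 = 71;  h_209 = 67;  h_210 = 48;  h_211 = 66;  h_212 = 6
  h_213 = 77;  h_214 = 53;  h_215 = 68;  h_216 = 67;  h_217 = 45;  h_218 = 4
  h_219 = 72;  h_220 = 32;  h_221 = 48
h_222 = 7·48 + 92·32 + 46·72 = 93
h_223 = 7·93 + 92·48 + 46·32 = 40

40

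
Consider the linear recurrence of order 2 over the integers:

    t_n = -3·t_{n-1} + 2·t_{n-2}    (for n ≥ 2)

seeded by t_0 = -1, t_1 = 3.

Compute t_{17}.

2061980415

t_2 = -3·3 + 2·-1 = -11
t_3 = -3·-11 + 2·3 = 39
t_4 = -3·39 + 2·-11 = -139
t_5 = -3·-139 + 2·39 = 495
t_6 = -3·495 + 2·-139 = -1763
t_7 = -3·-1763 + 2·495 = 6279
t_8 = -3·6279 + 2·-1763 = -22363
t_9 = -3·-22363 + 2·6279 = 79647
t_10 = -3·79647 + 2·-22363 = -283667
t_11 = -3·-283667 + 2·79647 = 1010295
t_12 = -3·1010295 + 2·-283667 = -3598219
t_13 = -3·-3598219 + 2·1010295 = 12815247
t_14 = -3·12815247 + 2·-3598219 = -45642179
t_15 = -3·-45642179 + 2·12815247 = 162557031
t_16 = -3·162557031 + 2·-45642179 = -578955451
t_17 = -3·-578955451 + 2·162557031 = 2061980415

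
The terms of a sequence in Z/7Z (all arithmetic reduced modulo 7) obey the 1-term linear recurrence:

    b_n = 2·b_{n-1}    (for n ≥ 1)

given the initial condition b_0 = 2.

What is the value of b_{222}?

2

b_1 = 2·2 = 4
b_2 = 2·4 = 1
b_3 = 2·1 = 2
(b_3) = (2) = (b_0), so the sequence has period 3.
222 ≡ 0 (mod 3), hence b_222 = b_0 = 2.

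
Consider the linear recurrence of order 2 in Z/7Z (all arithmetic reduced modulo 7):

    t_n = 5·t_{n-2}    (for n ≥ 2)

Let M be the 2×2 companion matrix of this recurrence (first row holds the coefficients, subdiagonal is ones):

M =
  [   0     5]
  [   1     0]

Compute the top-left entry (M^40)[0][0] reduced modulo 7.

(M^40)[0][0] is the top entry after applying M 40 times to the unit state (1, 0). Equivalently it is h_{41} for the auxiliary sequence (h_n) obeying the same recurrence with h_1 = 1 and h_i = 0 for 0 ≤ i < 1:
h_2 = 0·1 + 5·0 = 0
h_3 = 0·0 + 5·1 = 5
h_4 = 0·5 + 5·0 = 0
h_5 = 0·0 + 5·5 = 4
h_6 = 0·4 + 5·0 = 0
h_7 = 0·0 + 5·4 = 6
h_8 = 0·6 + 5·0 = 0
h_9 = 0·0 + 5·6 = 2
h_10 = 0·2 + 5·0 = 0
h_11 = 0·0 + 5·2 = 3
h_12 = 0·3 + 5·0 = 0
h_13 = 0·0 + 5·3 = 1
(h_12, h_13) = (0, 1) = (h_0, h_1), so the sequence has period 12.
41 ≡ 5 (mod 12), hence h_41 = h_5 = 4.

4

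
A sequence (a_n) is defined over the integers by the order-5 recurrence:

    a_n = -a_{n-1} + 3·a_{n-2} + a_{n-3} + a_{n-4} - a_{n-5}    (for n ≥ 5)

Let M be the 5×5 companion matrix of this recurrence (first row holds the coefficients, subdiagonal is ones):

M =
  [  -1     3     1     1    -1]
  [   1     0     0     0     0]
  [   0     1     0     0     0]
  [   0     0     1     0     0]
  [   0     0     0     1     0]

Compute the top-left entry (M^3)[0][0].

-6

(M^3)[0][0] is the top entry after applying M 3 times to the unit state (1, 0, 0, 0, 0). Equivalently it is h_{7} for the auxiliary sequence (h_n) obeying the same recurrence with h_4 = 1 and h_i = 0 for 0 ≤ i < 4:
h_5 = -1·1 + 3·0 + 1·0 + 1·0 + -1·0 = -1
h_6 = -1·-1 + 3·1 + 1·0 + 1·0 + -1·0 = 4
h_7 = -1·4 + 3·-1 + 1·1 + 1·0 + -1·0 = -6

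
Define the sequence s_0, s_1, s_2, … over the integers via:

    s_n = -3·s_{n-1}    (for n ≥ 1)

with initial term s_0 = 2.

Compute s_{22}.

s_1 = -3·2 = -6
s_2 = -3·-6 = 18
s_3 = -3·18 = -54
s_4 = -3·-54 = 162
s_5 = -3·162 = -486
s_6 = -3·-486 = 1458
s_7 = -3·1458 = -4374
s_8 = -3·-4374 = 13122
s_9 = -3·13122 = -39366
s_10 = -3·-39366 = 118098
s_11 = -3·118098 = -354294
s_12 = -3·-354294 = 1062882
s_13 = -3·1062882 = -3188646
s_14 = -3·-3188646 = 9565938
s_15 = -3·9565938 = -28697814
s_16 = -3·-28697814 = 86093442
s_17 = -3·86093442 = -258280326
s_18 = -3·-258280326 = 774840978
s_19 = -3·774840978 = -2324522934
s_20 = -3·-2324522934 = 6973568802
s_21 = -3·6973568802 = -20920706406
s_22 = -3·-20920706406 = 62762119218

62762119218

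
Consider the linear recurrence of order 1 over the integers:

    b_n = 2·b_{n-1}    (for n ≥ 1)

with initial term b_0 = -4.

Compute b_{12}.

b_1 = 2·-4 = -8
b_2 = 2·-8 = -16
b_3 = 2·-16 = -32
b_4 = 2·-32 = -64
b_5 = 2·-64 = -128
b_6 = 2·-128 = -256
b_7 = 2·-256 = -512
b_8 = 2·-512 = -1024
b_9 = 2·-1024 = -2048
b_10 = 2·-2048 = -4096
b_11 = 2·-4096 = -8192
b_12 = 2·-8192 = -16384

-16384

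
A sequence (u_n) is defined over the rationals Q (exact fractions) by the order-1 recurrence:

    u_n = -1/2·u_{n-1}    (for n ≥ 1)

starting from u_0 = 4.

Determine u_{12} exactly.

1/1024

u_1 = -1/2·4 = -2
u_2 = -1/2·-2 = 1
u_3 = -1/2·1 = -1/2
u_4 = -1/2·-1/2 = 1/4
u_5 = -1/2·1/4 = -1/8
u_6 = -1/2·-1/8 = 1/16
u_7 = -1/2·1/16 = -1/32
u_8 = -1/2·-1/32 = 1/64
u_9 = -1/2·1/64 = -1/128
u_10 = -1/2·-1/128 = 1/256
u_11 = -1/2·1/256 = -1/512
u_12 = -1/2·-1/512 = 1/1024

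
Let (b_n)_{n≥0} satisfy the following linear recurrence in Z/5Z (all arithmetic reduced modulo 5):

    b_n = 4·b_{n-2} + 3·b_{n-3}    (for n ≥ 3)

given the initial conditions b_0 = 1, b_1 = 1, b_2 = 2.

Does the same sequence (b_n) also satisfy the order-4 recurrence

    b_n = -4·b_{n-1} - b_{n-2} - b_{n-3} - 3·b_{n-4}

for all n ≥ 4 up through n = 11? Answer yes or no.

Terms b_0..b_11: 1, 1, 2, 2, 1, 4, 0, 4, 2, 1, 0, 0
n=4: candidate gives 1, actual b_4 = 1 ✓
n=5: candidate gives 4, actual b_5 = 4 ✓
n=6: candidate gives 0, actual b_6 = 0 ✓
n=7: candidate gives 4, actual b_7 = 4 ✓
n=8: candidate gives 2, actual b_8 = 2 ✓
n=9: candidate gives 1, actual b_9 = 1 ✓
n=10: candidate gives 0, actual b_10 = 0 ✓
n=11: candidate gives 0, actual b_11 = 0 ✓

yes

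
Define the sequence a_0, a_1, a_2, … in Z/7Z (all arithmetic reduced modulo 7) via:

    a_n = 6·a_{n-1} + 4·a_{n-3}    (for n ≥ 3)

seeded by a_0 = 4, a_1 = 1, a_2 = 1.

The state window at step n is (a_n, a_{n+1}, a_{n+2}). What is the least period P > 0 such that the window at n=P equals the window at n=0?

n=0: window = (4, 1, 1)
n=1: window = (1, 1, 1)
n=2: window = (1, 1, 3)
n=3: window = (1, 3, 1)
n=4: window = (3, 1, 3)
n=5: window = (1, 3, 2)
n=6: window = (3, 2, 2)
n=7: window = (2, 2, 3)
n=8: window = (2, 3, 5)
n=9: window = (3, 5, 3)
n=10: window = (5, 3, 2)
n=11: window = (3, 2, 4)
n=12: window = (2, 4, 1)
n=13: window = (4, 1, 0)
n=14: window = (1, 0, 2)
n=15: window = (0, 2, 2)
n=16: window = (2, 2, 5)
n=17: window = (2, 5, 3)
n=18: window = (5, 3, 5)
n=19: window = (3, 5, 1)
n=20: window = (5, 1, 4)
n=21: window = (1, 4, 2)
n=22: window = (4, 2, 2)
n=23: window = (2, 2, 0)
n=24: window = (2, 0, 1)
n=25: window = (0, 1, 0)
n=26: window = (1, 0, 0)
n=27: window = (0, 0, 4)
n=28: window = (0, 4, 3)
n=29: window = (4, 3, 4)
n=30: window = (3, 4, 5)
n=31: window = (4, 5, 0)
n=32: window = (5, 0, 2)
n=33: window = (0, 2, 4)
n=34: window = (2, 4, 3)
n=35: window = (4, 3, 5)
n=36: window = (3, 5, 4)
n=37: window = (5, 4, 1)
n=38: window = (4, 1, 5)
n=39: window = (1, 5, 4)
n=40: window = (5, 4, 0)
…
n=169: window = (3, 4, 4)
n=170: window = (4, 4, 1)
n=171: window = (4, 1, 1)
window at n=171 equals window at n=0 → period = 171

171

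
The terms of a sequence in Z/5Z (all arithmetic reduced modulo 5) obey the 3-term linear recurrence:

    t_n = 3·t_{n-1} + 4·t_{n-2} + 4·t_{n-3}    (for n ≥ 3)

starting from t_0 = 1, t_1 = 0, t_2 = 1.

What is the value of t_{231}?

t_3 = 3·1 + 4·0 + 4·1 = 2
t_4 = 3·2 + 4·1 + 4·0 = 0
t_5 = 3·0 + 4·2 + 4·1 = 2
t_6 = 3·2 + 4·0 + 4·2 = 4
t_7 = 3·4 + 4·2 + 4·0 = 0
t_8 = 3·0 + 4·4 + 4·2 = 4
t_9 = 3·4 + 4·0 + 4·4 = 3
t_10 = 3·3 + 4·4 + 4·0 = 0
t_11 = 3·0 + 4·3 + 4·4 = 3
t_12 = 3·3 + 4·0 + 4·3 = 1
t_13 = 3·1 + 4·3 + 4·0 = 0
t_14 = 3·0 + 4·1 + 4·3 = 1
(t_12, t_13, t_14) = (1, 0, 1) = (t_0, t_1, t_2), so the sequence has period 12.
231 ≡ 3 (mod 12), hence t_231 = t_3 = 2.

2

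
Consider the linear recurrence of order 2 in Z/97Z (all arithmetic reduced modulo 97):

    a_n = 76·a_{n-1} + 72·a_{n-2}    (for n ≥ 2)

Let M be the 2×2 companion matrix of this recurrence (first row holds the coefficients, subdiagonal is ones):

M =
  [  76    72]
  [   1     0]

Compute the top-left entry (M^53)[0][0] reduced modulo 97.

35

(M^53)[0][0] is the top entry after applying M 53 times to the unit state (1, 0). Equivalently it is h_{54} for the auxiliary sequence (h_n) obeying the same recurrence with h_1 = 1 and h_i = 0 for 0 ≤ i < 1:
h_2 = 76·1 + 72·0 = 76
h_3 = 76·76 + 72·1 = 28
h_4 = 76·28 + 72·76 = 34
h_5 = 76·34 + 72·28 = 41
h_6 = 76·41 + 72·34 = 35
h_7 = 76·35 + 72·41 = 83
h_8 = 76·83 + 72·35 = 1
h_9 = 76·1 + 72·83 = 38
h_10 = 76·38 + 72·1 = 50
h_11 = 76·50 + 72·38 = 37
h_12 = 76·37 + 72·50 = 10
h_13 = 76·10 + 72·37 = 29
h_14 = 76·29 + 72·10 = 14
h_15 = 76·14 + 72·29 = 48
h_16 = 76·48 + 72·14 = 0
h_17 = 76·0 + 72·48 = 61
h_18 = 76·61 + 72·0 = 77
h_19 = 76·77 + 72·61 = 59
h_20 = 76·59 + 72·77 = 37
h_21 = 76·37 + 72·59 = 76
h_22 = 76·76 + 72·37 = 1
h_23 = 76·1 + 72·76 = 19
h_24 = 76·19 + 72·1 = 61
h_25 = 76·61 + 72·19 = 87
h_26 = 76·87 + 72·61 = 43
h_27 = 76·43 + 72·87 = 26
h_28 = 76·26 + 72·43 = 28
h_29 = 76·28 + 72·26 = 23
h_30 = 76·23 + 72·28 = 78
h_31 = 76·78 + 72·23 = 18
h_32 = 76·18 + 72·78 = 0
h_33 = 76·0 + 72·18 = 35
h_34 = 76·35 + 72·0 = 41
h_35 = 76·41 + 72·35 = 10
h_36 = 76·10 + 72·41 = 26
h_37 = 76·26 + 72·10 = 77
h_38 = 76·77 + 72·26 = 61
h_39 = 76·61 + 72·77 = 92
h_40 = 76·92 + 72·61 = 35
h_41 = 76·35 + 72·92 = 69
h_42 = 76·69 + 72·35 = 4
h_43 = 76·4 + 72·69 = 34
h_44 = 76·34 + 72·4 = 59
h_45 = 76·59 + 72·34 = 45
h_46 = 76·45 + 72·59 = 5
h_47 = 76·5 + 72·45 = 31
h_48 = 76·31 + 72·5 = 0
h_49 = 76·0 + 72·31 = 1
h_50 = 76·1 + 72·0 = 76
h_51 = 76·76 + 72·1 = 28
h_52 = 76·28 + 72·76 = 34
h_53 = 76·34 + 72·28 = 41
h_54 = 76·41 + 72·34 = 35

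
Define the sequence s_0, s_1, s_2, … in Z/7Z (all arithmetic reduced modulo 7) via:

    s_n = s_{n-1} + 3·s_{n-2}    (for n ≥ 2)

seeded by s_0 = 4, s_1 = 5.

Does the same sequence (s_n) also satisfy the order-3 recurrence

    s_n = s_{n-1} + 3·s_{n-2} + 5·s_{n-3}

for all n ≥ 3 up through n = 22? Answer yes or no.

Terms s_0..s_22: 4, 5, 3, 4, 6, 4, 1, 6, 2, 6, 5, 2, 3, 2, 4, 3, 1, 3, 6, 1, 5, 1, 2
n=3: candidate gives 3, actual s_3 = 4 ✗

no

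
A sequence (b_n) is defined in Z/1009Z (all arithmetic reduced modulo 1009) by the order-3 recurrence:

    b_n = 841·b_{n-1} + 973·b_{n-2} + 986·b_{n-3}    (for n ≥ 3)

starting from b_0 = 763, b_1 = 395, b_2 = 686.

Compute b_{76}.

b_3 = 841·686 + 973·395 + 986·763 = 297
b_4 = 841·297 + 973·686 + 986·395 = 70
b_5 = 841·70 + 973·297 + 986·686 = 112
b_6 = 841·112 + 973·70 + 986·297 = 85
b_7 = 841·85 + 973·112 + 986·70 = 258
b_8 = 841·258 + 973·85 + 986·112 = 461
b_9 = 841·461 + 973·258 + 986·85 = 101
b_10 = 841·101 + 973·461 + 986·258 = 862
b_11 = 841·862 + 973·101 + 986·461 = 367
b_12 = 841·367 + 973·862 + 986·101 = 844
b_13 = 841·844 + 973·367 + 986·862 = 736
b_14 = 841·736 + 973·844 + 986·367 = 985
b_15 = 841·985 + 973·736 + 986·844 = 502
b_16 = 841·502 + 973·985 + 986·736 = 500
b_17 = 841·500 + 973·502 + 986·985 = 389
b_18 = 841·389 + 973·500 + 986·502 = 957
b_19 = 841·957 + 973·389 + 986·500 = 385
b_20 = 841·385 + 973·957 + 986·389 = 893
b_21 = 841·893 + 973·385 + 986·957 = 770
b_22 = 841·770 + 973·893 + 986·385 = 158
b_23 = 841·158 + 973·770 + 986·893 = 872
b_24 = 841·872 + 973·158 + 986·770 = 627
b_25 = 841·627 + 973·872 + 986·158 = 898
b_26 = 841·898 + 973·627 + 986·872 = 236
b_27 = 841·236 + 973·898 + 986·627 = 377
b_28 = 841·377 + 973·236 + 986·898 = 342
b_29 = 841·342 + 973·377 + 986·236 = 228
b_30 = 841·228 + 973·342 + 986·377 = 244
b_31 = 841·244 + 973·228 + 986·342 = 447
b_32 = 841·447 + 973·244 + 986·228 = 677
b_33 = 841·677 + 973·447 + 986·244 = 775
b_34 = 841·775 + 973·677 + 986·447 = 623
b_35 = 841·623 + 973·775 + 986·677 = 188
b_36 = 841·188 + 973·623 + 986·775 = 811
b_37 = 841·811 + 973·188 + 986·623 = 59
b_38 = 841·59 + 973·811 + 986·188 = 964
b_39 = 841·964 + 973·59 + 986·811 = 909
b_40 = 841·909 + 973·964 + 986·59 = 919
b_41 = 841·919 + 973·909 + 986·964 = 584
b_42 = 841·584 + 973·919 + 986·909 = 256
b_43 = 841·256 + 973·584 + 986·919 = 596
b_44 = 841·596 + 973·256 + 986·584 = 322
b_45 = 841·322 + 973·596 + 986·256 = 289
b_46 = 841·289 + 973·322 + 986·596 = 814
b_47 = 841·814 + 973·289 + 986·322 = 824
b_48 = 841·824 + 973·814 + 986·289 = 174
b_49 = 841·174 + 973·824 + 986·814 = 75
b_50 = 841·75 + 973·174 + 986·824 = 526
b_51 = 841·526 + 973·75 + 986·174 = 785
b_52 = 841·785 + 973·526 + 986·75 = 827
b_53 = 841·827 + 973·785 + 986·526 = 308
b_54 = 841·308 + 973·827 + 986·785 = 320
b_55 = 841·320 + 973·308 + 986·827 = 887
b_56 = 841·887 + 973·320 + 986·308 = 883
b_57 = 841·883 + 973·887 + 986·320 = 38
b_58 = 841·38 + 973·883 + 986·887 = 958
b_59 = 841·958 + 973·38 + 986·883 = 8
b_60 = 841·8 + 973·958 + 986·38 = 627
b_61 = 841·627 + 973·8 + 986·958 = 485
b_62 = 841·485 + 973·627 + 986·8 = 700
b_63 = 841·700 + 973·485 + 986·627 = 860
b_64 = 841·860 + 973·700 + 986·485 = 785
b_65 = 841·785 + 973·860 + 986·700 = 662
b_66 = 841·662 + 973·785 + 986·860 = 166
b_67 = 841·166 + 973·662 + 986·785 = 855
b_68 = 841·855 + 973·166 + 986·662 = 634
b_69 = 841·634 + 973·855 + 986·166 = 150
b_70 = 841·150 + 973·634 + 986·855 = 923
b_71 = 841·923 + 973·150 + 986·634 = 520
b_72 = 841·520 + 973·923 + 986·150 = 69
b_73 = 841·69 + 973·520 + 986·923 = 927
b_74 = 841·927 + 973·69 + 986·520 = 341
b_75 = 841·341 + 973·927 + 986·69 = 581
b_76 = 841·581 + 973·341 + 986·927 = 974

974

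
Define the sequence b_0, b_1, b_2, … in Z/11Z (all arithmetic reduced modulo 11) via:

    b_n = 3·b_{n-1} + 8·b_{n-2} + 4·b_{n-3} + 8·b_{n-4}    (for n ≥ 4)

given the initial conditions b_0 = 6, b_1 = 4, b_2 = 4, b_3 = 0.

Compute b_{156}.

4

b_4 = 3·0 + 8·4 + 4·4 + 8·6 = 8
b_5 = 3·8 + 8·0 + 4·4 + 8·4 = 6
b_6 = 3·6 + 8·8 + 4·0 + 8·4 = 4
b_7 = 3·4 + 8·6 + 4·8 + 8·0 = 4
b_8 = 3·4 + 8·4 + 4·6 + 8·8 = 0
(b_5, b_6, b_7, b_8) = (6, 4, 4, 0) = (b_0, b_1, b_2, b_3), so the sequence has period 5.
156 ≡ 1 (mod 5), hence b_156 = b_1 = 4.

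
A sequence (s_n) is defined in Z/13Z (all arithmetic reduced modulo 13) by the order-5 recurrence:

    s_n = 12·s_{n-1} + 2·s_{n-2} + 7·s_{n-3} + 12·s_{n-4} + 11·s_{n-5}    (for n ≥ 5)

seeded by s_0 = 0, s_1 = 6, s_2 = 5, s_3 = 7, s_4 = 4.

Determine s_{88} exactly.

4

s_5 = 12·4 + 2·7 + 7·5 + 12·6 + 11·0 = 0
s_6 = 12·0 + 2·4 + 7·7 + 12·5 + 11·6 = 1
s_7 = 12·1 + 2·0 + 7·4 + 12·7 + 11·5 = 10
s_8 = 12·10 + 2·1 + 7·0 + 12·4 + 11·7 = 0
s_9 = 12·0 + 2·10 + 7·1 + 12·0 + 11·4 = 6
s_10 = 12·6 + 2·0 + 7·10 + 12·1 + 11·0 = 11
s_11 = 12·11 + 2·6 + 7·0 + 12·10 + 11·1 = 2
s_12 = 12·2 + 2·11 + 7·6 + 12·0 + 11·10 = 3
s_13 = 12·3 + 2·2 + 7·11 + 12·6 + 11·0 = 7
s_14 = 12·7 + 2·3 + 7·2 + 12·11 + 11·6 = 3
s_15 = 12·3 + 2·7 + 7·3 + 12·2 + 11·11 = 8
s_16 = 12·8 + 2·3 + 7·7 + 12·3 + 11·2 = 1
s_17 = 12·1 + 2·8 + 7·3 + 12·7 + 11·3 = 10
s_18 = 12·10 + 2·1 + 7·8 + 12·3 + 11·7 = 5
s_19 = 12·5 + 2·10 + 7·1 + 12·8 + 11·3 = 8
s_20 = 12·8 + 2·5 + 7·10 + 12·1 + 11·8 = 3
s_21 = 12·3 + 2·8 + 7·5 + 12·10 + 11·1 = 10
s_22 = 12·10 + 2·3 + 7·8 + 12·5 + 11·10 = 1
s_23 = 12·1 + 2·10 + 7·3 + 12·8 + 11·5 = 9
s_24 = 12·9 + 2·1 + 7·10 + 12·3 + 11·8 = 5
s_25 = 12·5 + 2·9 + 7·1 + 12·10 + 11·3 = 4
s_26 = 12·4 + 2·5 + 7·9 + 12·1 + 11·10 = 9
s_27 = 12·9 + 2·4 + 7·5 + 12·9 + 11·1 = 10
s_28 = 12·10 + 2·9 + 7·4 + 12·5 + 11·9 = 0
s_29 = 12·0 + 2·10 + 7·9 + 12·4 + 11·5 = 4
s_30 = 12·4 + 2·0 + 7·10 + 12·9 + 11·4 = 10
s_31 = 12·10 + 2·4 + 7·0 + 12·10 + 11·9 = 9
s_32 = 12·9 + 2·10 + 7·4 + 12·0 + 11·10 = 6
s_33 = 12·6 + 2·9 + 7·10 + 12·4 + 11·0 = 0
s_34 = 12·0 + 2·6 + 7·9 + 12·10 + 11·4 = 5
s_35 = 12·5 + 2·0 + 7·6 + 12·9 + 11·10 = 8
s_36 = 12·8 + 2·5 + 7·0 + 12·6 + 11·9 = 4
s_37 = 12·4 + 2·8 + 7·5 + 12·0 + 11·6 = 9
s_38 = 12·9 + 2·4 + 7·8 + 12·5 + 11·0 = 11
s_39 = 12·11 + 2·9 + 7·4 + 12·8 + 11·5 = 4
s_40 = 12·4 + 2·11 + 7·9 + 12·4 + 11·8 = 9
s_41 = 12·9 + 2·4 + 7·11 + 12·9 + 11·4 = 7
s_42 = 12·7 + 2·9 + 7·4 + 12·11 + 11·9 = 10
s_43 = 12·10 + 2·7 + 7·9 + 12·4 + 11·11 = 2
s_44 = 12·2 + 2·10 + 7·7 + 12·9 + 11·4 = 11
s_45 = 12·11 + 2·2 + 7·10 + 12·7 + 11·9 = 12
s_46 = 12·12 + 2·11 + 7·2 + 12·10 + 11·7 = 0
s_47 = 12·0 + 2·12 + 7·11 + 12·2 + 11·10 = 1
s_48 = 12·1 + 2·0 + 7·12 + 12·11 + 11·2 = 3
s_49 = 12·3 + 2·1 + 7·0 + 12·12 + 11·11 = 4
s_50 = 12·4 + 2·3 + 7·1 + 12·0 + 11·12 = 11
s_51 = 12·11 + 2·4 + 7·3 + 12·1 + 11·0 = 4
s_52 = 12·4 + 2·11 + 7·4 + 12·3 + 11·1 = 2
s_53 = 12·2 + 2·4 + 7·11 + 12·4 + 11·3 = 8
s_54 = 12·8 + 2·2 + 7·4 + 12·11 + 11·4 = 5
s_55 = 12·5 + 2·8 + 7·2 + 12·4 + 11·11 = 12
s_56 = 12·12 + 2·5 + 7·8 + 12·2 + 11·4 = 5
s_57 = 12·5 + 2·12 + 7·5 + 12·8 + 11·2 = 3
s_58 = 12·3 + 2·5 + 7·12 + 12·5 + 11·8 = 5
s_59 = 12·5 + 2·3 + 7·5 + 12·12 + 11·5 = 1
s_60 = 12·1 + 2·5 + 7·3 + 12·5 + 11·12 = 1
s_61 = 12·1 + 2·1 + 7·5 + 12·3 + 11·5 = 10
s_62 = 12·10 + 2·1 + 7·1 + 12·5 + 11·3 = 1
s_63 = 12·1 + 2·10 + 7·1 + 12·1 + 11·5 = 2
s_64 = 12·2 + 2·1 + 7·10 + 12·1 + 11·1 = 2
s_65 = 12·2 + 2·2 + 7·1 + 12·10 + 11·1 = 10
s_66 = 12·10 + 2·2 + 7·2 + 12·1 + 11·10 = 0
s_67 = 12·0 + 2·10 + 7·2 + 12·2 + 11·1 = 4
s_68 = 12·4 + 2·0 + 7·10 + 12·2 + 11·2 = 8
s_69 = 12·8 + 2·4 + 7·0 + 12·10 + 11·2 = 12
s_70 = 12·12 + 2·8 + 7·4 + 12·0 + 11·10 = 12
s_71 = 12·12 + 2·12 + 7·8 + 12·4 + 11·0 = 12
s_72 = 12·12 + 2·12 + 7·12 + 12·8 + 11·4 = 2
s_73 = 12·2 + 2·12 + 7·12 + 12·12 + 11·8 = 0
s_74 = 12·0 + 2·2 + 7·12 + 12·12 + 11·12 = 0
s_75 = 12·0 + 2·0 + 7·2 + 12·12 + 11·12 = 4
s_76 = 12·4 + 2·0 + 7·0 + 12·2 + 11·12 = 9
s_77 = 12·9 + 2·4 + 7·0 + 12·0 + 11·2 = 8
s_78 = 12·8 + 2·9 + 7·4 + 12·0 + 11·0 = 12
s_79 = 12·12 + 2·8 + 7·9 + 12·4 + 11·0 = 11
s_80 = 12·11 + 2·12 + 7·8 + 12·9 + 11·4 = 0
s_81 = 12·0 + 2·11 + 7·12 + 12·8 + 11·9 = 2
s_82 = 12·2 + 2·0 + 7·11 + 12·12 + 11·8 = 8
s_83 = 12·8 + 2·2 + 7·0 + 12·11 + 11·12 = 0
s_84 = 12·0 + 2·8 + 7·2 + 12·0 + 11·11 = 8
s_85 = 12·8 + 2·0 + 7·8 + 12·2 + 11·0 = 7
s_86 = 12·7 + 2·8 + 7·0 + 12·8 + 11·2 = 10
s_87 = 12·10 + 2·7 + 7·8 + 12·0 + 11·8 = 5
s_88 = 12·5 + 2·10 + 7·7 + 12·8 + 11·0 = 4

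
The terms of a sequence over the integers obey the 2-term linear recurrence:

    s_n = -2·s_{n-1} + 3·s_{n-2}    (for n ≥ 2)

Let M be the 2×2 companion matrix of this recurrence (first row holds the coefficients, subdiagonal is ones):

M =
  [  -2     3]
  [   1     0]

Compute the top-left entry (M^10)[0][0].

(M^10)[0][0] is the top entry after applying M 10 times to the unit state (1, 0). Equivalently it is h_{11} for the auxiliary sequence (h_n) obeying the same recurrence with h_1 = 1 and h_i = 0 for 0 ≤ i < 1:
h_2 = -2·1 + 3·0 = -2
h_3 = -2·-2 + 3·1 = 7
h_4 = -2·7 + 3·-2 = -20
h_5 = -2·-20 + 3·7 = 61
h_6 = -2·61 + 3·-20 = -182
h_7 = -2·-182 + 3·61 = 547
h_8 = -2·547 + 3·-182 = -1640
h_9 = -2·-1640 + 3·547 = 4921
h_10 = -2·4921 + 3·-1640 = -14762
h_11 = -2·-14762 + 3·4921 = 44287

44287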